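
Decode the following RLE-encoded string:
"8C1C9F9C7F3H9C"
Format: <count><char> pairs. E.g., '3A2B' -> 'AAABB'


Expanding each <count><char> pair:
  8C -> 'CCCCCCCC'
  1C -> 'C'
  9F -> 'FFFFFFFFF'
  9C -> 'CCCCCCCCC'
  7F -> 'FFFFFFF'
  3H -> 'HHH'
  9C -> 'CCCCCCCCC'

Decoded = CCCCCCCCCFFFFFFFFFCCCCCCCCCFFFFFFFHHHCCCCCCCCC


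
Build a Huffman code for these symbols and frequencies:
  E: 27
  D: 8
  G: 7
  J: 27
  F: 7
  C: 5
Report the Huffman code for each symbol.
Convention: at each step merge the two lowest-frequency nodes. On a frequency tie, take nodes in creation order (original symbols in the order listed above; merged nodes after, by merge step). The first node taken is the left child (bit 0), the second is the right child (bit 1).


Huffman tree construction:
Step 1: Merge C(5) + G(7) = 12
Step 2: Merge F(7) + D(8) = 15
Step 3: Merge (C+G)(12) + (F+D)(15) = 27
Step 4: Merge E(27) + J(27) = 54
Step 5: Merge ((C+G)+(F+D))(27) + (E+J)(54) = 81
Read each symbol's code off the tree from the root (left child = 0, right child = 1).

Codes:
  E: 10 (length 2)
  D: 011 (length 3)
  G: 001 (length 3)
  J: 11 (length 2)
  F: 010 (length 3)
  C: 000 (length 3)
Average code length: 189/81 = 2.3333 bits/symbol


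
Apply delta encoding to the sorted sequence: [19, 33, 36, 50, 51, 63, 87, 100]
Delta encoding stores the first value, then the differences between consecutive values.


First value: 19
Deltas:
  33 - 19 = 14
  36 - 33 = 3
  50 - 36 = 14
  51 - 50 = 1
  63 - 51 = 12
  87 - 63 = 24
  100 - 87 = 13


Delta encoded: [19, 14, 3, 14, 1, 12, 24, 13]


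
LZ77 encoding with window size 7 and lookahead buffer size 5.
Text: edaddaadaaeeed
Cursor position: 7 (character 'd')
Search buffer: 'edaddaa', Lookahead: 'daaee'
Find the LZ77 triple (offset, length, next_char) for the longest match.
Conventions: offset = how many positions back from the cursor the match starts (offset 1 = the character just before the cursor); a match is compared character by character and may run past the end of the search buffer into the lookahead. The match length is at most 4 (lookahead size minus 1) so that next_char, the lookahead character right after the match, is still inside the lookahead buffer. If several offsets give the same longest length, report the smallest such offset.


Try each offset into the search buffer:
  offset=1 (pos 6, char 'a'): match length 0
  offset=2 (pos 5, char 'a'): match length 0
  offset=3 (pos 4, char 'd'): match length 3
  offset=4 (pos 3, char 'd'): match length 1
  offset=5 (pos 2, char 'a'): match length 0
  offset=6 (pos 1, char 'd'): match length 2
  offset=7 (pos 0, char 'e'): match length 0
Longest match has length 3 at offset 3.
next_char = character at position 7 + 3 = 10 -> 'e'

Best match: offset=3, length=3 (matching 'daa' starting at position 4)
LZ77 triple: (3, 3, 'e')


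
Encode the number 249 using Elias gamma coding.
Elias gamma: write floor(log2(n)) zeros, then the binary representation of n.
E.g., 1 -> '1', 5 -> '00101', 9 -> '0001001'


num_bits = floor(log2(249)) + 1 = 8
leading_zeros = num_bits - 1 = 7
binary(249) = 11111001

Elias gamma(249) = '0000000' + '11111001' = 000000011111001 (15 bits)


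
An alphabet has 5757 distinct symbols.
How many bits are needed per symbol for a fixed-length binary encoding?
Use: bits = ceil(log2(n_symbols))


log2(5757) = 12.4911
Bracket: 2^12 = 4096 < 5757 <= 2^13 = 8192
So ceil(log2(5757)) = 13

bits = ceil(log2(5757)) = ceil(12.4911) = 13 bits


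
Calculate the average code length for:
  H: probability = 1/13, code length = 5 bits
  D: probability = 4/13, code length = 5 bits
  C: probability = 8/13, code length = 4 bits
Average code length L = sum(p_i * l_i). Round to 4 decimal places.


Weighted contributions p_i * l_i:
  H: (1/13) * 5 = 5/13
  D: (4/13) * 5 = 20/13
  C: (8/13) * 4 = 32/13
Sum = (5 + 20 + 32)/13 = 57/13

L = 57/13 = 4.3846 bits/symbol


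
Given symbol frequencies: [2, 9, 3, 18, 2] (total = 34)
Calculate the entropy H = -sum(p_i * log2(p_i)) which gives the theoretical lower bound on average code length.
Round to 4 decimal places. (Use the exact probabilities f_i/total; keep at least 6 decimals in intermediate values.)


Per-symbol terms -p_i * log2(p_i) with p_i = f_i/34:
  p = 2/34 = 0.058824: log2(p) = -4.087463, -p*log2(p) = 0.240439
  p = 9/34 = 0.264706: log2(p) = -1.917538, -p*log2(p) = 0.507584
  p = 3/34 = 0.088235: log2(p) = -3.502500, -p*log2(p) = 0.309044
  p = 18/34 = 0.529412: log2(p) = -0.917538, -p*log2(p) = 0.485755
  p = 2/34 = 0.058824: log2(p) = -4.087463, -p*log2(p) = 0.240439
H = 0.240439 + 0.507584 + 0.309044 + 0.485755 + 0.240439 = 1.783261

H = 1.7833 bits/symbol


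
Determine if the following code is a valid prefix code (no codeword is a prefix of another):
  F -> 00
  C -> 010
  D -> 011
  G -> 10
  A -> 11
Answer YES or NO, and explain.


Checking each pair (does one codeword prefix another?):
  F='00' vs C='010': no prefix
  F='00' vs D='011': no prefix
  F='00' vs G='10': no prefix
  F='00' vs A='11': no prefix
  C='010' vs F='00': no prefix
  C='010' vs D='011': no prefix
  C='010' vs G='10': no prefix
  C='010' vs A='11': no prefix
  D='011' vs F='00': no prefix
  D='011' vs C='010': no prefix
  D='011' vs G='10': no prefix
  D='011' vs A='11': no prefix
  G='10' vs F='00': no prefix
  G='10' vs C='010': no prefix
  G='10' vs D='011': no prefix
  G='10' vs A='11': no prefix
  A='11' vs F='00': no prefix
  A='11' vs C='010': no prefix
  A='11' vs D='011': no prefix
  A='11' vs G='10': no prefix
No violation found over all pairs.

YES -- this is a valid prefix code. No codeword is a prefix of any other codeword.


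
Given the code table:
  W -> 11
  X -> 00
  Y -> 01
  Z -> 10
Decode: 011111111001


Decoding:
01 -> Y
11 -> W
11 -> W
11 -> W
10 -> Z
01 -> Y


Result: YWWWZY


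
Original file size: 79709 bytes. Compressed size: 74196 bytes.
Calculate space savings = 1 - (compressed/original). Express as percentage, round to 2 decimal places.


ratio = compressed/original = 74196/79709 = 0.930836
savings = 1 - ratio = 1 - 0.930836 = 0.069164
as a percentage: 0.069164 * 100 = 6.92%

Space savings = 1 - 74196/79709 = 6.92%


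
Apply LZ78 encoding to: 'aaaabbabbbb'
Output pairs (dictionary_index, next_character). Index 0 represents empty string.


LZ78 encoding steps:
Dictionary: {0: ''}
Step 1: w='' (idx 0), next='a' -> output (0, 'a'), add 'a' as idx 1
Step 2: w='a' (idx 1), next='a' -> output (1, 'a'), add 'aa' as idx 2
Step 3: w='a' (idx 1), next='b' -> output (1, 'b'), add 'ab' as idx 3
Step 4: w='' (idx 0), next='b' -> output (0, 'b'), add 'b' as idx 4
Step 5: w='ab' (idx 3), next='b' -> output (3, 'b'), add 'abb' as idx 5
Step 6: w='b' (idx 4), next='b' -> output (4, 'b'), add 'bb' as idx 6


Encoded: [(0, 'a'), (1, 'a'), (1, 'b'), (0, 'b'), (3, 'b'), (4, 'b')]


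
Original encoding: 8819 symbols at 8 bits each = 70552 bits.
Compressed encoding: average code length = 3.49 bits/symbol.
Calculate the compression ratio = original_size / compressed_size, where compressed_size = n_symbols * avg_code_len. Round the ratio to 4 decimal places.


original_size = n_symbols * orig_bits = 8819 * 8 = 70552 bits
compressed_size = n_symbols * avg_code_len = 8819 * 3.49 = 30778.31 bits
ratio = original_size / compressed_size = 70552 / 30778.31 = 2.2923

Compression ratio = 2.2923


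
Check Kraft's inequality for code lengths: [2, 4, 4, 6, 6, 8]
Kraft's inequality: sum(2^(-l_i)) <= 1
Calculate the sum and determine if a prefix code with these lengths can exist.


Sum = 2^(-2) + 2^(-4) + 2^(-4) + 2^(-6) + 2^(-6) + 2^(-8)
    = 0.25 + 0.0625 + 0.0625 + 0.015625 + 0.015625 + 0.00390625
    = 105/256 = 0.41015625
Since 0.41015625 <= 1, Kraft's inequality IS satisfied.
A prefix code with these lengths CAN exist.

Kraft sum = 0.41015625. Satisfied.


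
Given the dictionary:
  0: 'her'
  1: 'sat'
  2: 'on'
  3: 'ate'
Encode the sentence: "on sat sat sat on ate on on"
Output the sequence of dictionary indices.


Look up each word in the dictionary:
  'on' -> 2
  'sat' -> 1
  'sat' -> 1
  'sat' -> 1
  'on' -> 2
  'ate' -> 3
  'on' -> 2
  'on' -> 2

Encoded: [2, 1, 1, 1, 2, 3, 2, 2]


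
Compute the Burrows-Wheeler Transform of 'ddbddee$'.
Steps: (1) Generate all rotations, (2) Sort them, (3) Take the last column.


Rotations (sorted):
  0: $ddbddee -> last char: e
  1: bddee$dd -> last char: d
  2: dbddee$d -> last char: d
  3: ddbddee$ -> last char: $
  4: ddee$ddb -> last char: b
  5: dee$ddbd -> last char: d
  6: e$ddbdde -> last char: e
  7: ee$ddbdd -> last char: d


BWT = edd$bded


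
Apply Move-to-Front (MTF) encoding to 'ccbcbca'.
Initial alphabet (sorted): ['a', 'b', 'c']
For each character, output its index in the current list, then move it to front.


MTF encoding:
'c': index 2 in ['a', 'b', 'c'] -> ['c', 'a', 'b']
'c': index 0 in ['c', 'a', 'b'] -> ['c', 'a', 'b']
'b': index 2 in ['c', 'a', 'b'] -> ['b', 'c', 'a']
'c': index 1 in ['b', 'c', 'a'] -> ['c', 'b', 'a']
'b': index 1 in ['c', 'b', 'a'] -> ['b', 'c', 'a']
'c': index 1 in ['b', 'c', 'a'] -> ['c', 'b', 'a']
'a': index 2 in ['c', 'b', 'a'] -> ['a', 'c', 'b']


Output: [2, 0, 2, 1, 1, 1, 2]


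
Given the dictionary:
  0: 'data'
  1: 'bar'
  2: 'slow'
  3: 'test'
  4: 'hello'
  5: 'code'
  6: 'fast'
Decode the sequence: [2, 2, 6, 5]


Look up each index in the dictionary:
  2 -> 'slow'
  2 -> 'slow'
  6 -> 'fast'
  5 -> 'code'

Decoded: "slow slow fast code"


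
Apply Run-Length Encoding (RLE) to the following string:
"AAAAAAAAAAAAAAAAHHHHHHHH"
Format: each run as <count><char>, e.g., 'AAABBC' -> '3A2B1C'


Scanning runs left to right:
  i=0: run of 'A' x 16 -> '16A'
  i=16: run of 'H' x 8 -> '8H'

RLE = 16A8H


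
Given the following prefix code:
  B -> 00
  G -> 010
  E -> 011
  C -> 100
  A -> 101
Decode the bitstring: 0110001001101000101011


Decoding step by step:
Bits 011 -> E
Bits 00 -> B
Bits 010 -> G
Bits 011 -> E
Bits 010 -> G
Bits 00 -> B
Bits 101 -> A
Bits 011 -> E


Decoded message: EBGEGBAE


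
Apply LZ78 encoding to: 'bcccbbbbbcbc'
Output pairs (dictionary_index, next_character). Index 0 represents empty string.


LZ78 encoding steps:
Dictionary: {0: ''}
Step 1: w='' (idx 0), next='b' -> output (0, 'b'), add 'b' as idx 1
Step 2: w='' (idx 0), next='c' -> output (0, 'c'), add 'c' as idx 2
Step 3: w='c' (idx 2), next='c' -> output (2, 'c'), add 'cc' as idx 3
Step 4: w='b' (idx 1), next='b' -> output (1, 'b'), add 'bb' as idx 4
Step 5: w='bb' (idx 4), next='b' -> output (4, 'b'), add 'bbb' as idx 5
Step 6: w='c' (idx 2), next='b' -> output (2, 'b'), add 'cb' as idx 6
Step 7: w='c' (idx 2), end of input -> output (2, '')


Encoded: [(0, 'b'), (0, 'c'), (2, 'c'), (1, 'b'), (4, 'b'), (2, 'b'), (2, '')]


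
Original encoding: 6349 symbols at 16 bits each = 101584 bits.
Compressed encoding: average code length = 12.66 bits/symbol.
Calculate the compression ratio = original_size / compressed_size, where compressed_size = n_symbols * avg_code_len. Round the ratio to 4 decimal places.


original_size = n_symbols * orig_bits = 6349 * 16 = 101584 bits
compressed_size = n_symbols * avg_code_len = 6349 * 12.66 = 80378.34 bits
ratio = original_size / compressed_size = 101584 / 80378.34 = 1.2638

Compression ratio = 1.2638


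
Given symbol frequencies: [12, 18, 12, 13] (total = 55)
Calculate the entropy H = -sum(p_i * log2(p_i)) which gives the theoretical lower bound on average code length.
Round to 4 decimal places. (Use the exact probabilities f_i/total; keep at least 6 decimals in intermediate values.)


Per-symbol terms -p_i * log2(p_i) with p_i = f_i/55:
  p = 12/55 = 0.218182: log2(p) = -2.196397, -p*log2(p) = 0.479214
  p = 18/55 = 0.327273: log2(p) = -1.611435, -p*log2(p) = 0.527379
  p = 12/55 = 0.218182: log2(p) = -2.196397, -p*log2(p) = 0.479214
  p = 13/55 = 0.236364: log2(p) = -2.080920, -p*log2(p) = 0.491854
H = 0.479214 + 0.527379 + 0.479214 + 0.491854 = 1.977661

H = 1.9777 bits/symbol


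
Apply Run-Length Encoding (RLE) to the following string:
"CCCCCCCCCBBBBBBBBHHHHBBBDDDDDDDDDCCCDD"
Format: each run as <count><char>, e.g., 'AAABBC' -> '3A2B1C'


Scanning runs left to right:
  i=0: run of 'C' x 9 -> '9C'
  i=9: run of 'B' x 8 -> '8B'
  i=17: run of 'H' x 4 -> '4H'
  i=21: run of 'B' x 3 -> '3B'
  i=24: run of 'D' x 9 -> '9D'
  i=33: run of 'C' x 3 -> '3C'
  i=36: run of 'D' x 2 -> '2D'

RLE = 9C8B4H3B9D3C2D


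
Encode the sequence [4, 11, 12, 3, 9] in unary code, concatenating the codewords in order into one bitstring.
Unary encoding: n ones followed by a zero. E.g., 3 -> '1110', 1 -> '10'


Encode each number as n ones followed by a terminating 0:
  4 -> 11110 (5 bits)
  11 -> 111111111110 (12 bits)
  12 -> 1111111111110 (13 bits)
  3 -> 1110 (4 bits)
  9 -> 1111111110 (10 bits)
Total length = 5 + 12 + 13 + 4 + 10 = 44 bits.

Unary([4, 11, 12, 3, 9]) = 11110111111111110111111111111011101111111110 (44 bits)


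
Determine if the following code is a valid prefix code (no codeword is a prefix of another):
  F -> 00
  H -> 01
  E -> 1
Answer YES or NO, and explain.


Checking each pair (does one codeword prefix another?):
  F='00' vs H='01': no prefix
  F='00' vs E='1': no prefix
  H='01' vs F='00': no prefix
  H='01' vs E='1': no prefix
  E='1' vs F='00': no prefix
  E='1' vs H='01': no prefix
No violation found over all pairs.

YES -- this is a valid prefix code. No codeword is a prefix of any other codeword.


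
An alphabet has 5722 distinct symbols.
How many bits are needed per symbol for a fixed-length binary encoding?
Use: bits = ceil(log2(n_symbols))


log2(5722) = 12.4823
Bracket: 2^12 = 4096 < 5722 <= 2^13 = 8192
So ceil(log2(5722)) = 13

bits = ceil(log2(5722)) = ceil(12.4823) = 13 bits


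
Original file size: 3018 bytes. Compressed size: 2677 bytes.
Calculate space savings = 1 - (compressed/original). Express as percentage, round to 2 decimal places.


ratio = compressed/original = 2677/3018 = 0.887011
savings = 1 - ratio = 1 - 0.887011 = 0.112989
as a percentage: 0.112989 * 100 = 11.3%

Space savings = 1 - 2677/3018 = 11.3%


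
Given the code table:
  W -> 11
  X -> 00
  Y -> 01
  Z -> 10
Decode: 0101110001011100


Decoding:
01 -> Y
01 -> Y
11 -> W
00 -> X
01 -> Y
01 -> Y
11 -> W
00 -> X


Result: YYWXYYWX


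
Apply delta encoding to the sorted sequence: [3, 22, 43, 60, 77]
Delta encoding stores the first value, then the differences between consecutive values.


First value: 3
Deltas:
  22 - 3 = 19
  43 - 22 = 21
  60 - 43 = 17
  77 - 60 = 17


Delta encoded: [3, 19, 21, 17, 17]


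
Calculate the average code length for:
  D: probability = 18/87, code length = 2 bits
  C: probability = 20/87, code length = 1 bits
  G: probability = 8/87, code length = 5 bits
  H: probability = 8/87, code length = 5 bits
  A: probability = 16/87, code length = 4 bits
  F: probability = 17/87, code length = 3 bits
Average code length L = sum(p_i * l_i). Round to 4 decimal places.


Weighted contributions p_i * l_i:
  D: (18/87) * 2 = 36/87
  C: (20/87) * 1 = 20/87
  G: (8/87) * 5 = 40/87
  H: (8/87) * 5 = 40/87
  A: (16/87) * 4 = 64/87
  F: (17/87) * 3 = 51/87
Sum = (36 + 20 + 40 + 40 + 64 + 51)/87 = 251/87

L = 251/87 = 2.8851 bits/symbol


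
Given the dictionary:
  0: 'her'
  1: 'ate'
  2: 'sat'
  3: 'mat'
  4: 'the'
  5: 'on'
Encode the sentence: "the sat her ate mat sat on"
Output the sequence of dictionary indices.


Look up each word in the dictionary:
  'the' -> 4
  'sat' -> 2
  'her' -> 0
  'ate' -> 1
  'mat' -> 3
  'sat' -> 2
  'on' -> 5

Encoded: [4, 2, 0, 1, 3, 2, 5]


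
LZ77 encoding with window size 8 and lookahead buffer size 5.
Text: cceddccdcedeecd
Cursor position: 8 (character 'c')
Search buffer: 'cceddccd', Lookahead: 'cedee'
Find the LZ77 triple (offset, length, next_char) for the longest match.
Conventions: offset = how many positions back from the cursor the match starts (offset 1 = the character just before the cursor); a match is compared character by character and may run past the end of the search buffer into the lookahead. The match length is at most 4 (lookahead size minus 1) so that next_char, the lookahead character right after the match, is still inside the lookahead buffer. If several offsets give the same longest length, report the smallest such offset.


Try each offset into the search buffer:
  offset=1 (pos 7, char 'd'): match length 0
  offset=2 (pos 6, char 'c'): match length 1
  offset=3 (pos 5, char 'c'): match length 1
  offset=4 (pos 4, char 'd'): match length 0
  offset=5 (pos 3, char 'd'): match length 0
  offset=6 (pos 2, char 'e'): match length 0
  offset=7 (pos 1, char 'c'): match length 3
  offset=8 (pos 0, char 'c'): match length 1
Longest match has length 3 at offset 7.
next_char = character at position 8 + 3 = 11 -> 'e'

Best match: offset=7, length=3 (matching 'ced' starting at position 1)
LZ77 triple: (7, 3, 'e')


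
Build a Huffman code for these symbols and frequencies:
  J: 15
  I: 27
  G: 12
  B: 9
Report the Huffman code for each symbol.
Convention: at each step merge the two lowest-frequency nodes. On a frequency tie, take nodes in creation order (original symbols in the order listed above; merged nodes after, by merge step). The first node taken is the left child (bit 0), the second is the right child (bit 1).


Huffman tree construction:
Step 1: Merge B(9) + G(12) = 21
Step 2: Merge J(15) + (B+G)(21) = 36
Step 3: Merge I(27) + (J+(B+G))(36) = 63
Read each symbol's code off the tree from the root (left child = 0, right child = 1).

Codes:
  J: 10 (length 2)
  I: 0 (length 1)
  G: 111 (length 3)
  B: 110 (length 3)
Average code length: 120/63 = 1.9048 bits/symbol


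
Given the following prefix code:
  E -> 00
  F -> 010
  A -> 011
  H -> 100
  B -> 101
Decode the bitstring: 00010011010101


Decoding step by step:
Bits 00 -> E
Bits 010 -> F
Bits 011 -> A
Bits 010 -> F
Bits 101 -> B


Decoded message: EFAFB


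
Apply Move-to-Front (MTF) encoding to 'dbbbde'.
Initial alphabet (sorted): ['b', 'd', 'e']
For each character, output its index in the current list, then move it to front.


MTF encoding:
'd': index 1 in ['b', 'd', 'e'] -> ['d', 'b', 'e']
'b': index 1 in ['d', 'b', 'e'] -> ['b', 'd', 'e']
'b': index 0 in ['b', 'd', 'e'] -> ['b', 'd', 'e']
'b': index 0 in ['b', 'd', 'e'] -> ['b', 'd', 'e']
'd': index 1 in ['b', 'd', 'e'] -> ['d', 'b', 'e']
'e': index 2 in ['d', 'b', 'e'] -> ['e', 'd', 'b']


Output: [1, 1, 0, 0, 1, 2]


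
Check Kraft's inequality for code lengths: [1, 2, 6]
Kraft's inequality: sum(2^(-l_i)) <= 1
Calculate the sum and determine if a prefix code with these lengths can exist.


Sum = 2^(-1) + 2^(-2) + 2^(-6)
    = 0.5 + 0.25 + 0.015625
    = 49/64 = 0.765625
Since 0.765625 <= 1, Kraft's inequality IS satisfied.
A prefix code with these lengths CAN exist.

Kraft sum = 0.765625. Satisfied.


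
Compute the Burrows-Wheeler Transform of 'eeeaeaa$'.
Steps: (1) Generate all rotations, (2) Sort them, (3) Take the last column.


Rotations (sorted):
  0: $eeeaeaa -> last char: a
  1: a$eeeaea -> last char: a
  2: aa$eeeae -> last char: e
  3: aeaa$eee -> last char: e
  4: eaa$eeea -> last char: a
  5: eaeaa$ee -> last char: e
  6: eeaeaa$e -> last char: e
  7: eeeaeaa$ -> last char: $


BWT = aaeeaee$


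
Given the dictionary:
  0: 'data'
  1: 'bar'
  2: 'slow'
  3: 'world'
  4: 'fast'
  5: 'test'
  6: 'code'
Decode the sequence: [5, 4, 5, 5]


Look up each index in the dictionary:
  5 -> 'test'
  4 -> 'fast'
  5 -> 'test'
  5 -> 'test'

Decoded: "test fast test test"


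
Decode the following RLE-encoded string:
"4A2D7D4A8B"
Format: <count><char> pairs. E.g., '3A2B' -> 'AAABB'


Expanding each <count><char> pair:
  4A -> 'AAAA'
  2D -> 'DD'
  7D -> 'DDDDDDD'
  4A -> 'AAAA'
  8B -> 'BBBBBBBB'

Decoded = AAAADDDDDDDDDAAAABBBBBBBB


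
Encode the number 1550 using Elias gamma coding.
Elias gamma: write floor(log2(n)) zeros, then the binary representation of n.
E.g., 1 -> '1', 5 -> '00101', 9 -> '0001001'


num_bits = floor(log2(1550)) + 1 = 11
leading_zeros = num_bits - 1 = 10
binary(1550) = 11000001110

Elias gamma(1550) = '0000000000' + '11000001110' = 000000000011000001110 (21 bits)


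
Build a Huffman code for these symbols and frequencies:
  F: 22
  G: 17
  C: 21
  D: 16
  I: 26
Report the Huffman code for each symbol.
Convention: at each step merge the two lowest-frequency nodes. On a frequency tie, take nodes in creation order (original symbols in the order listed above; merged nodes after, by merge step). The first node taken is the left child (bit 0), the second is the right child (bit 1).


Huffman tree construction:
Step 1: Merge D(16) + G(17) = 33
Step 2: Merge C(21) + F(22) = 43
Step 3: Merge I(26) + (D+G)(33) = 59
Step 4: Merge (C+F)(43) + (I+(D+G))(59) = 102
Read each symbol's code off the tree from the root (left child = 0, right child = 1).

Codes:
  F: 01 (length 2)
  G: 111 (length 3)
  C: 00 (length 2)
  D: 110 (length 3)
  I: 10 (length 2)
Average code length: 237/102 = 2.3235 bits/symbol


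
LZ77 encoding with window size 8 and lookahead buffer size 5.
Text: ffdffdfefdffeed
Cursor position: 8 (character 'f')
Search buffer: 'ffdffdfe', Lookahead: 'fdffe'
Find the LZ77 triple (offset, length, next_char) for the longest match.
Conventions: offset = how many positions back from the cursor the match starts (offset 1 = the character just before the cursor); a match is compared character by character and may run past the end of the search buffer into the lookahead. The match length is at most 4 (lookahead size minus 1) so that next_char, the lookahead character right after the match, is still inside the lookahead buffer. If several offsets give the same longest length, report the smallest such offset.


Try each offset into the search buffer:
  offset=1 (pos 7, char 'e'): match length 0
  offset=2 (pos 6, char 'f'): match length 1
  offset=3 (pos 5, char 'd'): match length 0
  offset=4 (pos 4, char 'f'): match length 3
  offset=5 (pos 3, char 'f'): match length 1
  offset=6 (pos 2, char 'd'): match length 0
  offset=7 (pos 1, char 'f'): match length 4
  offset=8 (pos 0, char 'f'): match length 1
Longest match has length 4 at offset 7.
next_char = character at position 8 + 4 = 12 -> 'e'

Best match: offset=7, length=4 (matching 'fdff' starting at position 1)
LZ77 triple: (7, 4, 'e')


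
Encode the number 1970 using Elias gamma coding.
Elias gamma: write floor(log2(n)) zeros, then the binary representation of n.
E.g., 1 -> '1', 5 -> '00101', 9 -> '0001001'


num_bits = floor(log2(1970)) + 1 = 11
leading_zeros = num_bits - 1 = 10
binary(1970) = 11110110010

Elias gamma(1970) = '0000000000' + '11110110010' = 000000000011110110010 (21 bits)


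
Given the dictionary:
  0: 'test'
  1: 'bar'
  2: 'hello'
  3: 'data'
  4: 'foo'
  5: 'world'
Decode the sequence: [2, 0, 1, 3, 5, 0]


Look up each index in the dictionary:
  2 -> 'hello'
  0 -> 'test'
  1 -> 'bar'
  3 -> 'data'
  5 -> 'world'
  0 -> 'test'

Decoded: "hello test bar data world test"


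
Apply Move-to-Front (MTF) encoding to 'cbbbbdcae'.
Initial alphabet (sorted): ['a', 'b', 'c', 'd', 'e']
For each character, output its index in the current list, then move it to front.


MTF encoding:
'c': index 2 in ['a', 'b', 'c', 'd', 'e'] -> ['c', 'a', 'b', 'd', 'e']
'b': index 2 in ['c', 'a', 'b', 'd', 'e'] -> ['b', 'c', 'a', 'd', 'e']
'b': index 0 in ['b', 'c', 'a', 'd', 'e'] -> ['b', 'c', 'a', 'd', 'e']
'b': index 0 in ['b', 'c', 'a', 'd', 'e'] -> ['b', 'c', 'a', 'd', 'e']
'b': index 0 in ['b', 'c', 'a', 'd', 'e'] -> ['b', 'c', 'a', 'd', 'e']
'd': index 3 in ['b', 'c', 'a', 'd', 'e'] -> ['d', 'b', 'c', 'a', 'e']
'c': index 2 in ['d', 'b', 'c', 'a', 'e'] -> ['c', 'd', 'b', 'a', 'e']
'a': index 3 in ['c', 'd', 'b', 'a', 'e'] -> ['a', 'c', 'd', 'b', 'e']
'e': index 4 in ['a', 'c', 'd', 'b', 'e'] -> ['e', 'a', 'c', 'd', 'b']


Output: [2, 2, 0, 0, 0, 3, 2, 3, 4]


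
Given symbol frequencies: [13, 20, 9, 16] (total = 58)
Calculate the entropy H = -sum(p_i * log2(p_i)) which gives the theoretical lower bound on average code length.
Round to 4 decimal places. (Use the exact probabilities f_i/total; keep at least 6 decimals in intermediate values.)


Per-symbol terms -p_i * log2(p_i) with p_i = f_i/58:
  p = 13/58 = 0.224138: log2(p) = -2.157541, -p*log2(p) = 0.483587
  p = 20/58 = 0.344828: log2(p) = -1.536053, -p*log2(p) = 0.529673
  p = 9/58 = 0.155172: log2(p) = -2.688056, -p*log2(p) = 0.417112
  p = 16/58 = 0.275862: log2(p) = -1.857981, -p*log2(p) = 0.512546
H = 0.483587 + 0.529673 + 0.417112 + 0.512546 = 1.942918

H = 1.9429 bits/symbol


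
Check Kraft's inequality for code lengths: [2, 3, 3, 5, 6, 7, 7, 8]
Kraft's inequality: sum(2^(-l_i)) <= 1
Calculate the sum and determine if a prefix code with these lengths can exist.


Sum = 2^(-2) + 2^(-3) + 2^(-3) + 2^(-5) + 2^(-6) + 2^(-7) + 2^(-7) + 2^(-8)
    = 0.25 + 0.125 + 0.125 + 0.03125 + 0.015625 + 0.0078125 + 0.0078125 + 0.00390625
    = 145/256 = 0.56640625
Since 0.56640625 <= 1, Kraft's inequality IS satisfied.
A prefix code with these lengths CAN exist.

Kraft sum = 0.56640625. Satisfied.


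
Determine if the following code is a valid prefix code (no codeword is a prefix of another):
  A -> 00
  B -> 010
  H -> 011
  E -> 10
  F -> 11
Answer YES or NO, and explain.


Checking each pair (does one codeword prefix another?):
  A='00' vs B='010': no prefix
  A='00' vs H='011': no prefix
  A='00' vs E='10': no prefix
  A='00' vs F='11': no prefix
  B='010' vs A='00': no prefix
  B='010' vs H='011': no prefix
  B='010' vs E='10': no prefix
  B='010' vs F='11': no prefix
  H='011' vs A='00': no prefix
  H='011' vs B='010': no prefix
  H='011' vs E='10': no prefix
  H='011' vs F='11': no prefix
  E='10' vs A='00': no prefix
  E='10' vs B='010': no prefix
  E='10' vs H='011': no prefix
  E='10' vs F='11': no prefix
  F='11' vs A='00': no prefix
  F='11' vs B='010': no prefix
  F='11' vs H='011': no prefix
  F='11' vs E='10': no prefix
No violation found over all pairs.

YES -- this is a valid prefix code. No codeword is a prefix of any other codeword.


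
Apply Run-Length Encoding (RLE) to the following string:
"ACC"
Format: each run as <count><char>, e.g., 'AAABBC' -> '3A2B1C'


Scanning runs left to right:
  i=0: run of 'A' x 1 -> '1A'
  i=1: run of 'C' x 2 -> '2C'

RLE = 1A2C


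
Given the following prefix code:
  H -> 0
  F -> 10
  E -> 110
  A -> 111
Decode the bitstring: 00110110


Decoding step by step:
Bits 0 -> H
Bits 0 -> H
Bits 110 -> E
Bits 110 -> E


Decoded message: HHEE


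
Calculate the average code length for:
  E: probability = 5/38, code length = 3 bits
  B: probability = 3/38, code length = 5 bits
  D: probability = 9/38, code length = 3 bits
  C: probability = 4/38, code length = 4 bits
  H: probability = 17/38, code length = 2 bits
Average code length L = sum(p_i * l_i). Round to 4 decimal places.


Weighted contributions p_i * l_i:
  E: (5/38) * 3 = 15/38
  B: (3/38) * 5 = 15/38
  D: (9/38) * 3 = 27/38
  C: (4/38) * 4 = 16/38
  H: (17/38) * 2 = 34/38
Sum = (15 + 15 + 27 + 16 + 34)/38 = 107/38

L = 107/38 = 2.8158 bits/symbol


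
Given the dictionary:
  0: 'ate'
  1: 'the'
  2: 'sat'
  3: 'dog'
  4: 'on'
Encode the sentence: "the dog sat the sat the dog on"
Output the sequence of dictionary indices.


Look up each word in the dictionary:
  'the' -> 1
  'dog' -> 3
  'sat' -> 2
  'the' -> 1
  'sat' -> 2
  'the' -> 1
  'dog' -> 3
  'on' -> 4

Encoded: [1, 3, 2, 1, 2, 1, 3, 4]


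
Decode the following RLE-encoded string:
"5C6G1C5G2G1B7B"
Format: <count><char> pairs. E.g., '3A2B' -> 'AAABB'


Expanding each <count><char> pair:
  5C -> 'CCCCC'
  6G -> 'GGGGGG'
  1C -> 'C'
  5G -> 'GGGGG'
  2G -> 'GG'
  1B -> 'B'
  7B -> 'BBBBBBB'

Decoded = CCCCCGGGGGGCGGGGGGGBBBBBBBB


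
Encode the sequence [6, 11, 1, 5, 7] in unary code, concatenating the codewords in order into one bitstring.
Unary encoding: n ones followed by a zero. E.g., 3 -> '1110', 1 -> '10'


Encode each number as n ones followed by a terminating 0:
  6 -> 1111110 (7 bits)
  11 -> 111111111110 (12 bits)
  1 -> 10 (2 bits)
  5 -> 111110 (6 bits)
  7 -> 11111110 (8 bits)
Total length = 7 + 12 + 2 + 6 + 8 = 35 bits.

Unary([6, 11, 1, 5, 7]) = 11111101111111111101011111011111110 (35 bits)


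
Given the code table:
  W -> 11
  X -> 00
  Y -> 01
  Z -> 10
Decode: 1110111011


Decoding:
11 -> W
10 -> Z
11 -> W
10 -> Z
11 -> W


Result: WZWZW


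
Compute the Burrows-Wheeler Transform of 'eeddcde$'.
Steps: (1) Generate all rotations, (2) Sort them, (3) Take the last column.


Rotations (sorted):
  0: $eeddcde -> last char: e
  1: cde$eedd -> last char: d
  2: dcde$eed -> last char: d
  3: ddcde$ee -> last char: e
  4: de$eeddc -> last char: c
  5: e$eeddcd -> last char: d
  6: eddcde$e -> last char: e
  7: eeddcde$ -> last char: $


BWT = eddecde$


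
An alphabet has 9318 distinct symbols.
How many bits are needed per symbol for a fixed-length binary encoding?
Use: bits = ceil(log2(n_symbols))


log2(9318) = 13.1858
Bracket: 2^13 = 8192 < 9318 <= 2^14 = 16384
So ceil(log2(9318)) = 14

bits = ceil(log2(9318)) = ceil(13.1858) = 14 bits


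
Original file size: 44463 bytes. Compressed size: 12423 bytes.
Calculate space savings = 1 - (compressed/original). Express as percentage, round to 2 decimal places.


ratio = compressed/original = 12423/44463 = 0.279401
savings = 1 - ratio = 1 - 0.279401 = 0.720599
as a percentage: 0.720599 * 100 = 72.06%

Space savings = 1 - 12423/44463 = 72.06%


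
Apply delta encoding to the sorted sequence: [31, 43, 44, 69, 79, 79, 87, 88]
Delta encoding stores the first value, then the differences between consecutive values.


First value: 31
Deltas:
  43 - 31 = 12
  44 - 43 = 1
  69 - 44 = 25
  79 - 69 = 10
  79 - 79 = 0
  87 - 79 = 8
  88 - 87 = 1


Delta encoded: [31, 12, 1, 25, 10, 0, 8, 1]


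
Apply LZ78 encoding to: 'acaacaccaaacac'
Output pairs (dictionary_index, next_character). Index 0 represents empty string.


LZ78 encoding steps:
Dictionary: {0: ''}
Step 1: w='' (idx 0), next='a' -> output (0, 'a'), add 'a' as idx 1
Step 2: w='' (idx 0), next='c' -> output (0, 'c'), add 'c' as idx 2
Step 3: w='a' (idx 1), next='a' -> output (1, 'a'), add 'aa' as idx 3
Step 4: w='c' (idx 2), next='a' -> output (2, 'a'), add 'ca' as idx 4
Step 5: w='c' (idx 2), next='c' -> output (2, 'c'), add 'cc' as idx 5
Step 6: w='aa' (idx 3), next='a' -> output (3, 'a'), add 'aaa' as idx 6
Step 7: w='ca' (idx 4), next='c' -> output (4, 'c'), add 'cac' as idx 7


Encoded: [(0, 'a'), (0, 'c'), (1, 'a'), (2, 'a'), (2, 'c'), (3, 'a'), (4, 'c')]


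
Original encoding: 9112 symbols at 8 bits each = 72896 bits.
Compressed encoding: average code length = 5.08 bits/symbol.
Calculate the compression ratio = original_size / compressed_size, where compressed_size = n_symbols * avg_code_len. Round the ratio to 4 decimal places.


original_size = n_symbols * orig_bits = 9112 * 8 = 72896 bits
compressed_size = n_symbols * avg_code_len = 9112 * 5.08 = 46288.96 bits
ratio = original_size / compressed_size = 72896 / 46288.96 = 1.5748

Compression ratio = 1.5748


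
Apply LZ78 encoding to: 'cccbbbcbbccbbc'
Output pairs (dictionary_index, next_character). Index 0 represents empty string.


LZ78 encoding steps:
Dictionary: {0: ''}
Step 1: w='' (idx 0), next='c' -> output (0, 'c'), add 'c' as idx 1
Step 2: w='c' (idx 1), next='c' -> output (1, 'c'), add 'cc' as idx 2
Step 3: w='' (idx 0), next='b' -> output (0, 'b'), add 'b' as idx 3
Step 4: w='b' (idx 3), next='b' -> output (3, 'b'), add 'bb' as idx 4
Step 5: w='c' (idx 1), next='b' -> output (1, 'b'), add 'cb' as idx 5
Step 6: w='b' (idx 3), next='c' -> output (3, 'c'), add 'bc' as idx 6
Step 7: w='cb' (idx 5), next='b' -> output (5, 'b'), add 'cbb' as idx 7
Step 8: w='c' (idx 1), end of input -> output (1, '')


Encoded: [(0, 'c'), (1, 'c'), (0, 'b'), (3, 'b'), (1, 'b'), (3, 'c'), (5, 'b'), (1, '')]


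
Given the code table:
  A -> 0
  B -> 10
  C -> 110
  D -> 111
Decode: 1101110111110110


Decoding:
110 -> C
111 -> D
0 -> A
111 -> D
110 -> C
110 -> C


Result: CDADCC


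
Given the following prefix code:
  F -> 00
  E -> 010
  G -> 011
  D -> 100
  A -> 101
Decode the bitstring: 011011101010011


Decoding step by step:
Bits 011 -> G
Bits 011 -> G
Bits 101 -> A
Bits 010 -> E
Bits 011 -> G


Decoded message: GGAEG


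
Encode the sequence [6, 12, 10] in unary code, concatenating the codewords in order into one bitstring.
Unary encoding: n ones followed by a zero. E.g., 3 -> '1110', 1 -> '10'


Encode each number as n ones followed by a terminating 0:
  6 -> 1111110 (7 bits)
  12 -> 1111111111110 (13 bits)
  10 -> 11111111110 (11 bits)
Total length = 7 + 13 + 11 = 31 bits.

Unary([6, 12, 10]) = 1111110111111111111011111111110 (31 bits)


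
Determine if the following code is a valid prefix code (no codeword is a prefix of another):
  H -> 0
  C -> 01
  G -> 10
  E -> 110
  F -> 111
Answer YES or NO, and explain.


Checking each pair (does one codeword prefix another?):
  H='0' vs C='01': prefix -- VIOLATION

NO -- this is NOT a valid prefix code. H (0) is a prefix of C (01).


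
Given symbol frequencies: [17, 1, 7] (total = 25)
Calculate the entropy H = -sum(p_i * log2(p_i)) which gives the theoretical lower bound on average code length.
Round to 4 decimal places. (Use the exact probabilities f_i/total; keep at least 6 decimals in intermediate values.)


Per-symbol terms -p_i * log2(p_i) with p_i = f_i/25:
  p = 17/25 = 0.680000: log2(p) = -0.556393, -p*log2(p) = 0.378347
  p = 1/25 = 0.040000: log2(p) = -4.643856, -p*log2(p) = 0.185754
  p = 7/25 = 0.280000: log2(p) = -1.836501, -p*log2(p) = 0.514220
H = 0.378347 + 0.185754 + 0.514220 = 1.078321

H = 1.0783 bits/symbol


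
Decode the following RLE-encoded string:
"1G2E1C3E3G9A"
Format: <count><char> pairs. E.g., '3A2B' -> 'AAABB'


Expanding each <count><char> pair:
  1G -> 'G'
  2E -> 'EE'
  1C -> 'C'
  3E -> 'EEE'
  3G -> 'GGG'
  9A -> 'AAAAAAAAA'

Decoded = GEECEEEGGGAAAAAAAAA


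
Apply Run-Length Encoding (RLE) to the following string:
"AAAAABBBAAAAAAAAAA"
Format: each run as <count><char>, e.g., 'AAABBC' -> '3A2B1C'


Scanning runs left to right:
  i=0: run of 'A' x 5 -> '5A'
  i=5: run of 'B' x 3 -> '3B'
  i=8: run of 'A' x 10 -> '10A'

RLE = 5A3B10A


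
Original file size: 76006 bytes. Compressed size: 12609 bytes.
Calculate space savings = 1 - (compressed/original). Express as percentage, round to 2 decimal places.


ratio = compressed/original = 12609/76006 = 0.165895
savings = 1 - ratio = 1 - 0.165895 = 0.834105
as a percentage: 0.834105 * 100 = 83.41%

Space savings = 1 - 12609/76006 = 83.41%


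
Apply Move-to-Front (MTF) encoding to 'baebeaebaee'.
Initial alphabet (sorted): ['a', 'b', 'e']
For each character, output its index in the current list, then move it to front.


MTF encoding:
'b': index 1 in ['a', 'b', 'e'] -> ['b', 'a', 'e']
'a': index 1 in ['b', 'a', 'e'] -> ['a', 'b', 'e']
'e': index 2 in ['a', 'b', 'e'] -> ['e', 'a', 'b']
'b': index 2 in ['e', 'a', 'b'] -> ['b', 'e', 'a']
'e': index 1 in ['b', 'e', 'a'] -> ['e', 'b', 'a']
'a': index 2 in ['e', 'b', 'a'] -> ['a', 'e', 'b']
'e': index 1 in ['a', 'e', 'b'] -> ['e', 'a', 'b']
'b': index 2 in ['e', 'a', 'b'] -> ['b', 'e', 'a']
'a': index 2 in ['b', 'e', 'a'] -> ['a', 'b', 'e']
'e': index 2 in ['a', 'b', 'e'] -> ['e', 'a', 'b']
'e': index 0 in ['e', 'a', 'b'] -> ['e', 'a', 'b']


Output: [1, 1, 2, 2, 1, 2, 1, 2, 2, 2, 0]


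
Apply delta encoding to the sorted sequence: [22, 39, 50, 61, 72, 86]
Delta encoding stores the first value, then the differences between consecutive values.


First value: 22
Deltas:
  39 - 22 = 17
  50 - 39 = 11
  61 - 50 = 11
  72 - 61 = 11
  86 - 72 = 14


Delta encoded: [22, 17, 11, 11, 11, 14]


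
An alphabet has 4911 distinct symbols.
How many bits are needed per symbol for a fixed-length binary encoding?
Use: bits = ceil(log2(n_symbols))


log2(4911) = 12.2618
Bracket: 2^12 = 4096 < 4911 <= 2^13 = 8192
So ceil(log2(4911)) = 13

bits = ceil(log2(4911)) = ceil(12.2618) = 13 bits


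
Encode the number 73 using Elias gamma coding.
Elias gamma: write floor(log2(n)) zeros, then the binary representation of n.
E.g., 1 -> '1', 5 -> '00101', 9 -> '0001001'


num_bits = floor(log2(73)) + 1 = 7
leading_zeros = num_bits - 1 = 6
binary(73) = 1001001

Elias gamma(73) = '000000' + '1001001' = 0000001001001 (13 bits)


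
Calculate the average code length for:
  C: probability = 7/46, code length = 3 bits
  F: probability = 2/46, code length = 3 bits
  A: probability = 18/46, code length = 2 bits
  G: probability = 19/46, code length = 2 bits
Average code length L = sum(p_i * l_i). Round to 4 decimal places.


Weighted contributions p_i * l_i:
  C: (7/46) * 3 = 21/46
  F: (2/46) * 3 = 6/46
  A: (18/46) * 2 = 36/46
  G: (19/46) * 2 = 38/46
Sum = (21 + 6 + 36 + 38)/46 = 101/46

L = 101/46 = 2.1957 bits/symbol


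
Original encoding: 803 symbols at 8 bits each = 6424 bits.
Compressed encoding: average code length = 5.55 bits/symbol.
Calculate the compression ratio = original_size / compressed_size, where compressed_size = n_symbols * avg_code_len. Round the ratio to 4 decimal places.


original_size = n_symbols * orig_bits = 803 * 8 = 6424 bits
compressed_size = n_symbols * avg_code_len = 803 * 5.55 = 4456.65 bits
ratio = original_size / compressed_size = 6424 / 4456.65 = 1.4414

Compression ratio = 1.4414


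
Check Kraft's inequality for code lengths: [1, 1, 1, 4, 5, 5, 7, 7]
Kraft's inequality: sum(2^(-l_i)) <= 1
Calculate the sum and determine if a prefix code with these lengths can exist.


Sum = 2^(-1) + 2^(-1) + 2^(-1) + 2^(-4) + 2^(-5) + 2^(-5) + 2^(-7) + 2^(-7)
    = 0.5 + 0.5 + 0.5 + 0.0625 + 0.03125 + 0.03125 + 0.0078125 + 0.0078125
    = 210/128 = 1.640625
Since 1.640625 > 1, Kraft's inequality is NOT satisfied.
A prefix code with these lengths CANNOT exist.

Kraft sum = 1.640625. Not satisfied.


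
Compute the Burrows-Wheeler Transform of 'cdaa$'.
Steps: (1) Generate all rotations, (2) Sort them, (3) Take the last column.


Rotations (sorted):
  0: $cdaa -> last char: a
  1: a$cda -> last char: a
  2: aa$cd -> last char: d
  3: cdaa$ -> last char: $
  4: daa$c -> last char: c


BWT = aad$c


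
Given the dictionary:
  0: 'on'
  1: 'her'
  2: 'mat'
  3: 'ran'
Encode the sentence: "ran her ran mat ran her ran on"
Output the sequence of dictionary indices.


Look up each word in the dictionary:
  'ran' -> 3
  'her' -> 1
  'ran' -> 3
  'mat' -> 2
  'ran' -> 3
  'her' -> 1
  'ran' -> 3
  'on' -> 0

Encoded: [3, 1, 3, 2, 3, 1, 3, 0]


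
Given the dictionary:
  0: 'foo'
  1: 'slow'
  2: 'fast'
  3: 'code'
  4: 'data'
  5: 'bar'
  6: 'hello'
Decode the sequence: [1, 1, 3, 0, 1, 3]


Look up each index in the dictionary:
  1 -> 'slow'
  1 -> 'slow'
  3 -> 'code'
  0 -> 'foo'
  1 -> 'slow'
  3 -> 'code'

Decoded: "slow slow code foo slow code"


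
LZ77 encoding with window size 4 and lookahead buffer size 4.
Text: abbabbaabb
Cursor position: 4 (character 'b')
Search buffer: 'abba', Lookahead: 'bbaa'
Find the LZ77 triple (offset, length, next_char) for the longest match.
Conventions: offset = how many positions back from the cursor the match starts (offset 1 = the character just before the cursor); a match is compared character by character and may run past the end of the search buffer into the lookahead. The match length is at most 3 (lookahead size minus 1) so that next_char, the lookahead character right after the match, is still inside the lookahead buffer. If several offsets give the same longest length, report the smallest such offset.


Try each offset into the search buffer:
  offset=1 (pos 3, char 'a'): match length 0
  offset=2 (pos 2, char 'b'): match length 1
  offset=3 (pos 1, char 'b'): match length 3
  offset=4 (pos 0, char 'a'): match length 0
Longest match has length 3 at offset 3.
next_char = character at position 4 + 3 = 7 -> 'a'

Best match: offset=3, length=3 (matching 'bba' starting at position 1)
LZ77 triple: (3, 3, 'a')


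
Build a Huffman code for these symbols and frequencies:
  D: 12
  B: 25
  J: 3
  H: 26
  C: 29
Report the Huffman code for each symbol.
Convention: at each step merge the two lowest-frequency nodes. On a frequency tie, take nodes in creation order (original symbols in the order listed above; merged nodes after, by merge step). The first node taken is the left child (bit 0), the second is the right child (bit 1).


Huffman tree construction:
Step 1: Merge J(3) + D(12) = 15
Step 2: Merge (J+D)(15) + B(25) = 40
Step 3: Merge H(26) + C(29) = 55
Step 4: Merge ((J+D)+B)(40) + (H+C)(55) = 95
Read each symbol's code off the tree from the root (left child = 0, right child = 1).

Codes:
  D: 001 (length 3)
  B: 01 (length 2)
  J: 000 (length 3)
  H: 10 (length 2)
  C: 11 (length 2)
Average code length: 205/95 = 2.1579 bits/symbol
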